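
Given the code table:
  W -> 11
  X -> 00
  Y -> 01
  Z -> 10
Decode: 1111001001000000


Decoding:
11 -> W
11 -> W
00 -> X
10 -> Z
01 -> Y
00 -> X
00 -> X
00 -> X


Result: WWXZYXXX


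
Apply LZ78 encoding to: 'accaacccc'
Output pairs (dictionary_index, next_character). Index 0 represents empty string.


LZ78 encoding steps:
Dictionary: {0: ''}
Step 1: w='' (idx 0), next='a' -> output (0, 'a'), add 'a' as idx 1
Step 2: w='' (idx 0), next='c' -> output (0, 'c'), add 'c' as idx 2
Step 3: w='c' (idx 2), next='a' -> output (2, 'a'), add 'ca' as idx 3
Step 4: w='a' (idx 1), next='c' -> output (1, 'c'), add 'ac' as idx 4
Step 5: w='c' (idx 2), next='c' -> output (2, 'c'), add 'cc' as idx 5
Step 6: w='c' (idx 2), end of input -> output (2, '')


Encoded: [(0, 'a'), (0, 'c'), (2, 'a'), (1, 'c'), (2, 'c'), (2, '')]


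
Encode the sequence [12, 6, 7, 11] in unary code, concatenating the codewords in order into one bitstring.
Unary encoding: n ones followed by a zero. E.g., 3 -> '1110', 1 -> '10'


Encode each number as n ones followed by a terminating 0:
  12 -> 1111111111110 (13 bits)
  6 -> 1111110 (7 bits)
  7 -> 11111110 (8 bits)
  11 -> 111111111110 (12 bits)
Total length = 13 + 7 + 8 + 12 = 40 bits.

Unary([12, 6, 7, 11]) = 1111111111110111111011111110111111111110 (40 bits)


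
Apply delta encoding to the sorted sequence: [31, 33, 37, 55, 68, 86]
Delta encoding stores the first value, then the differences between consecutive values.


First value: 31
Deltas:
  33 - 31 = 2
  37 - 33 = 4
  55 - 37 = 18
  68 - 55 = 13
  86 - 68 = 18


Delta encoded: [31, 2, 4, 18, 13, 18]


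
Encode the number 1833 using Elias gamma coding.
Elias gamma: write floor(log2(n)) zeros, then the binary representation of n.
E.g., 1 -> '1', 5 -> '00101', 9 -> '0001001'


num_bits = floor(log2(1833)) + 1 = 11
leading_zeros = num_bits - 1 = 10
binary(1833) = 11100101001

Elias gamma(1833) = '0000000000' + '11100101001' = 000000000011100101001 (21 bits)


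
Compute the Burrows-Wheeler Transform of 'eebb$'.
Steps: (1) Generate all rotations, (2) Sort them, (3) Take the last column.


Rotations (sorted):
  0: $eebb -> last char: b
  1: b$eeb -> last char: b
  2: bb$ee -> last char: e
  3: ebb$e -> last char: e
  4: eebb$ -> last char: $


BWT = bbee$


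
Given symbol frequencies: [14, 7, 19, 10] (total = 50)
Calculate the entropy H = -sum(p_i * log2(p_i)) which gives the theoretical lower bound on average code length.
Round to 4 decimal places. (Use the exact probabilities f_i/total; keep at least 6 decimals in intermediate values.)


Per-symbol terms -p_i * log2(p_i) with p_i = f_i/50:
  p = 14/50 = 0.280000: log2(p) = -1.836501, -p*log2(p) = 0.514220
  p = 7/50 = 0.140000: log2(p) = -2.836501, -p*log2(p) = 0.397110
  p = 19/50 = 0.380000: log2(p) = -1.395929, -p*log2(p) = 0.530453
  p = 10/50 = 0.200000: log2(p) = -2.321928, -p*log2(p) = 0.464386
H = 0.514220 + 0.397110 + 0.530453 + 0.464386 = 1.906169

H = 1.9062 bits/symbol


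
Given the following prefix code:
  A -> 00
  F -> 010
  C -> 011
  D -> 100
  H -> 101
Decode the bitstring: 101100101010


Decoding step by step:
Bits 101 -> H
Bits 100 -> D
Bits 101 -> H
Bits 010 -> F


Decoded message: HDHF


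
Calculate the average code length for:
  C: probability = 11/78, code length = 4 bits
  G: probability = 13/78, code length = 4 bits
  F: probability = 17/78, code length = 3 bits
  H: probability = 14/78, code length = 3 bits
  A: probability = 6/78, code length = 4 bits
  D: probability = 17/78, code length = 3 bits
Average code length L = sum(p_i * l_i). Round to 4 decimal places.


Weighted contributions p_i * l_i:
  C: (11/78) * 4 = 44/78
  G: (13/78) * 4 = 52/78
  F: (17/78) * 3 = 51/78
  H: (14/78) * 3 = 42/78
  A: (6/78) * 4 = 24/78
  D: (17/78) * 3 = 51/78
Sum = (44 + 52 + 51 + 42 + 24 + 51)/78 = 264/78

L = 264/78 = 3.3846 bits/symbol


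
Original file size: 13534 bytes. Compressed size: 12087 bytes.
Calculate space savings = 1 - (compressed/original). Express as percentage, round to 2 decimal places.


ratio = compressed/original = 12087/13534 = 0.893084
savings = 1 - ratio = 1 - 0.893084 = 0.106916
as a percentage: 0.106916 * 100 = 10.69%

Space savings = 1 - 12087/13534 = 10.69%


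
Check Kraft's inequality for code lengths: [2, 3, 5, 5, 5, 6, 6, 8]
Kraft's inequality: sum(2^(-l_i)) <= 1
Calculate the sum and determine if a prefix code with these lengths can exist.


Sum = 2^(-2) + 2^(-3) + 2^(-5) + 2^(-5) + 2^(-5) + 2^(-6) + 2^(-6) + 2^(-8)
    = 0.25 + 0.125 + 0.03125 + 0.03125 + 0.03125 + 0.015625 + 0.015625 + 0.00390625
    = 129/256 = 0.50390625
Since 0.50390625 <= 1, Kraft's inequality IS satisfied.
A prefix code with these lengths CAN exist.

Kraft sum = 0.50390625. Satisfied.


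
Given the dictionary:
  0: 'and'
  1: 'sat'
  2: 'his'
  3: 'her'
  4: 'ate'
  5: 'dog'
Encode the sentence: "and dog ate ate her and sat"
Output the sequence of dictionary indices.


Look up each word in the dictionary:
  'and' -> 0
  'dog' -> 5
  'ate' -> 4
  'ate' -> 4
  'her' -> 3
  'and' -> 0
  'sat' -> 1

Encoded: [0, 5, 4, 4, 3, 0, 1]


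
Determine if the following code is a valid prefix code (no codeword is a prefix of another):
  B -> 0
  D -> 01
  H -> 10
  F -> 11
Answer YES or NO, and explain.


Checking each pair (does one codeword prefix another?):
  B='0' vs D='01': prefix -- VIOLATION

NO -- this is NOT a valid prefix code. B (0) is a prefix of D (01).


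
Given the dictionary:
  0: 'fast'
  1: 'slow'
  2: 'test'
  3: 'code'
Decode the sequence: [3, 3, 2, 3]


Look up each index in the dictionary:
  3 -> 'code'
  3 -> 'code'
  2 -> 'test'
  3 -> 'code'

Decoded: "code code test code"


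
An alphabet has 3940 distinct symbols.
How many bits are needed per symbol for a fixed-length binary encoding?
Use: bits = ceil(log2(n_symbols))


log2(3940) = 11.944
Bracket: 2^11 = 2048 < 3940 <= 2^12 = 4096
So ceil(log2(3940)) = 12

bits = ceil(log2(3940)) = ceil(11.944) = 12 bits


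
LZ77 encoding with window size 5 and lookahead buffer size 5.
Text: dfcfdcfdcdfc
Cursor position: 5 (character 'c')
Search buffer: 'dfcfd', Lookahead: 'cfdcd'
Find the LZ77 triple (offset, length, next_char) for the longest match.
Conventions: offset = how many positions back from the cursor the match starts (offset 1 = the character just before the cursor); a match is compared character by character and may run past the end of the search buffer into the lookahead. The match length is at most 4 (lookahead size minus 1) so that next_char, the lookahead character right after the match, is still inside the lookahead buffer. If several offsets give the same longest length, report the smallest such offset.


Try each offset into the search buffer:
  offset=1 (pos 4, char 'd'): match length 0
  offset=2 (pos 3, char 'f'): match length 0
  offset=3 (pos 2, char 'c'): match length 4
  offset=4 (pos 1, char 'f'): match length 0
  offset=5 (pos 0, char 'd'): match length 0
Longest match has length 4 at offset 3.
next_char = character at position 5 + 4 = 9 -> 'd'

Best match: offset=3, length=4 (matching 'cfdc' starting at position 2)
LZ77 triple: (3, 4, 'd')


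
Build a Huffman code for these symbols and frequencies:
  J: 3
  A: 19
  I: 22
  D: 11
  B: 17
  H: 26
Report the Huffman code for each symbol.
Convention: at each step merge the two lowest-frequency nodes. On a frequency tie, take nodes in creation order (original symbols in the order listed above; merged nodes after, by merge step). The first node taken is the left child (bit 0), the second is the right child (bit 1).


Huffman tree construction:
Step 1: Merge J(3) + D(11) = 14
Step 2: Merge (J+D)(14) + B(17) = 31
Step 3: Merge A(19) + I(22) = 41
Step 4: Merge H(26) + ((J+D)+B)(31) = 57
Step 5: Merge (A+I)(41) + (H+((J+D)+B))(57) = 98
Read each symbol's code off the tree from the root (left child = 0, right child = 1).

Codes:
  J: 1100 (length 4)
  A: 00 (length 2)
  I: 01 (length 2)
  D: 1101 (length 4)
  B: 111 (length 3)
  H: 10 (length 2)
Average code length: 241/98 = 2.4592 bits/symbol


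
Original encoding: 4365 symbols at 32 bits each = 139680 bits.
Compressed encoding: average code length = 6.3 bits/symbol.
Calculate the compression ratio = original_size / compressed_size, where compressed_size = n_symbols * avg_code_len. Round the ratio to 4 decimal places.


original_size = n_symbols * orig_bits = 4365 * 32 = 139680 bits
compressed_size = n_symbols * avg_code_len = 4365 * 6.3 = 27499.5 bits
ratio = original_size / compressed_size = 139680 / 27499.5 = 5.0794

Compression ratio = 5.0794


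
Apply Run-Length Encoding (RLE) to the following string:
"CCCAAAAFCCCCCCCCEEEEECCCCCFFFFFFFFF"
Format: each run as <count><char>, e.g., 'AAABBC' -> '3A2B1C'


Scanning runs left to right:
  i=0: run of 'C' x 3 -> '3C'
  i=3: run of 'A' x 4 -> '4A'
  i=7: run of 'F' x 1 -> '1F'
  i=8: run of 'C' x 8 -> '8C'
  i=16: run of 'E' x 5 -> '5E'
  i=21: run of 'C' x 5 -> '5C'
  i=26: run of 'F' x 9 -> '9F'

RLE = 3C4A1F8C5E5C9F


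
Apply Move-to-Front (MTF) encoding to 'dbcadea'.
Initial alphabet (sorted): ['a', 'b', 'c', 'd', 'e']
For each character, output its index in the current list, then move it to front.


MTF encoding:
'd': index 3 in ['a', 'b', 'c', 'd', 'e'] -> ['d', 'a', 'b', 'c', 'e']
'b': index 2 in ['d', 'a', 'b', 'c', 'e'] -> ['b', 'd', 'a', 'c', 'e']
'c': index 3 in ['b', 'd', 'a', 'c', 'e'] -> ['c', 'b', 'd', 'a', 'e']
'a': index 3 in ['c', 'b', 'd', 'a', 'e'] -> ['a', 'c', 'b', 'd', 'e']
'd': index 3 in ['a', 'c', 'b', 'd', 'e'] -> ['d', 'a', 'c', 'b', 'e']
'e': index 4 in ['d', 'a', 'c', 'b', 'e'] -> ['e', 'd', 'a', 'c', 'b']
'a': index 2 in ['e', 'd', 'a', 'c', 'b'] -> ['a', 'e', 'd', 'c', 'b']


Output: [3, 2, 3, 3, 3, 4, 2]


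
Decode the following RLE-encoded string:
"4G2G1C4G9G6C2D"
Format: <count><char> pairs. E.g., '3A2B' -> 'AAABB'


Expanding each <count><char> pair:
  4G -> 'GGGG'
  2G -> 'GG'
  1C -> 'C'
  4G -> 'GGGG'
  9G -> 'GGGGGGGGG'
  6C -> 'CCCCCC'
  2D -> 'DD'

Decoded = GGGGGGCGGGGGGGGGGGGGCCCCCCDD


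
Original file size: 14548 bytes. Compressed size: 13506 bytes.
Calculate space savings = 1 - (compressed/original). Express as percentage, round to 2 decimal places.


ratio = compressed/original = 13506/14548 = 0.928375
savings = 1 - ratio = 1 - 0.928375 = 0.071625
as a percentage: 0.071625 * 100 = 7.16%

Space savings = 1 - 13506/14548 = 7.16%


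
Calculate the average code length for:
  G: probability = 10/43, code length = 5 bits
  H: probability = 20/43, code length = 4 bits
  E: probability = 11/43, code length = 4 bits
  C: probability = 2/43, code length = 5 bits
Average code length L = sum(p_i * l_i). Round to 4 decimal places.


Weighted contributions p_i * l_i:
  G: (10/43) * 5 = 50/43
  H: (20/43) * 4 = 80/43
  E: (11/43) * 4 = 44/43
  C: (2/43) * 5 = 10/43
Sum = (50 + 80 + 44 + 10)/43 = 184/43

L = 184/43 = 4.2791 bits/symbol


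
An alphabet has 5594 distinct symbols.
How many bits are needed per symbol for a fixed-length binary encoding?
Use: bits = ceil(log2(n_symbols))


log2(5594) = 12.4497
Bracket: 2^12 = 4096 < 5594 <= 2^13 = 8192
So ceil(log2(5594)) = 13

bits = ceil(log2(5594)) = ceil(12.4497) = 13 bits


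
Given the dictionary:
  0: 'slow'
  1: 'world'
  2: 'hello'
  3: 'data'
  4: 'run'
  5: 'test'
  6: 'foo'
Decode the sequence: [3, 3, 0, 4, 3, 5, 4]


Look up each index in the dictionary:
  3 -> 'data'
  3 -> 'data'
  0 -> 'slow'
  4 -> 'run'
  3 -> 'data'
  5 -> 'test'
  4 -> 'run'

Decoded: "data data slow run data test run"


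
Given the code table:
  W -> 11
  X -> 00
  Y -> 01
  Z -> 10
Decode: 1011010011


Decoding:
10 -> Z
11 -> W
01 -> Y
00 -> X
11 -> W


Result: ZWYXW


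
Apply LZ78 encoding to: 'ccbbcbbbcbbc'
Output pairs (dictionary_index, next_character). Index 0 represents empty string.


LZ78 encoding steps:
Dictionary: {0: ''}
Step 1: w='' (idx 0), next='c' -> output (0, 'c'), add 'c' as idx 1
Step 2: w='c' (idx 1), next='b' -> output (1, 'b'), add 'cb' as idx 2
Step 3: w='' (idx 0), next='b' -> output (0, 'b'), add 'b' as idx 3
Step 4: w='cb' (idx 2), next='b' -> output (2, 'b'), add 'cbb' as idx 4
Step 5: w='b' (idx 3), next='c' -> output (3, 'c'), add 'bc' as idx 5
Step 6: w='b' (idx 3), next='b' -> output (3, 'b'), add 'bb' as idx 6
Step 7: w='c' (idx 1), end of input -> output (1, '')


Encoded: [(0, 'c'), (1, 'b'), (0, 'b'), (2, 'b'), (3, 'c'), (3, 'b'), (1, '')]


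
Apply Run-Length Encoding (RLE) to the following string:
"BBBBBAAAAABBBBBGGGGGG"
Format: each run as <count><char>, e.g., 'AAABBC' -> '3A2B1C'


Scanning runs left to right:
  i=0: run of 'B' x 5 -> '5B'
  i=5: run of 'A' x 5 -> '5A'
  i=10: run of 'B' x 5 -> '5B'
  i=15: run of 'G' x 6 -> '6G'

RLE = 5B5A5B6G


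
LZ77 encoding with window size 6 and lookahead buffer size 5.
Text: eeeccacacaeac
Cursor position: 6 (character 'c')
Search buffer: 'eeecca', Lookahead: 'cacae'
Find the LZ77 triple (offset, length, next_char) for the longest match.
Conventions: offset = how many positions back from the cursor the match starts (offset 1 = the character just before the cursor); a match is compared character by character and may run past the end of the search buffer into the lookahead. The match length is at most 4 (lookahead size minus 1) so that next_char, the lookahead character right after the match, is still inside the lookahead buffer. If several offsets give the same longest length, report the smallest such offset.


Try each offset into the search buffer:
  offset=1 (pos 5, char 'a'): match length 0
  offset=2 (pos 4, char 'c'): match length 4
  offset=3 (pos 3, char 'c'): match length 1
  offset=4 (pos 2, char 'e'): match length 0
  offset=5 (pos 1, char 'e'): match length 0
  offset=6 (pos 0, char 'e'): match length 0
Longest match has length 4 at offset 2.
next_char = character at position 6 + 4 = 10 -> 'e'

Best match: offset=2, length=4 (matching 'caca' starting at position 4)
LZ77 triple: (2, 4, 'e')


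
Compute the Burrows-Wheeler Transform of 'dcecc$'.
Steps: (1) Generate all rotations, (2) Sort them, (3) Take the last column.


Rotations (sorted):
  0: $dcecc -> last char: c
  1: c$dcec -> last char: c
  2: cc$dce -> last char: e
  3: cecc$d -> last char: d
  4: dcecc$ -> last char: $
  5: ecc$dc -> last char: c


BWT = cced$c


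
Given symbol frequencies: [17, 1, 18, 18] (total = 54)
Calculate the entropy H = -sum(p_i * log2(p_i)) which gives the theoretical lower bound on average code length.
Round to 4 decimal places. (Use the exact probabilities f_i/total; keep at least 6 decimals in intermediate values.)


Per-symbol terms -p_i * log2(p_i) with p_i = f_i/54:
  p = 17/54 = 0.314815: log2(p) = -1.667425, -p*log2(p) = 0.524930
  p = 1/54 = 0.018519: log2(p) = -5.754888, -p*log2(p) = 0.106572
  p = 18/54 = 0.333333: log2(p) = -1.584963, -p*log2(p) = 0.528321
  p = 18/54 = 0.333333: log2(p) = -1.584963, -p*log2(p) = 0.528321
H = 0.524930 + 0.106572 + 0.528321 + 0.528321 = 1.688144

H = 1.6881 bits/symbol


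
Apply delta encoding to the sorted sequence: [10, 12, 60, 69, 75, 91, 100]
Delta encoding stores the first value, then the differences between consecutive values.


First value: 10
Deltas:
  12 - 10 = 2
  60 - 12 = 48
  69 - 60 = 9
  75 - 69 = 6
  91 - 75 = 16
  100 - 91 = 9


Delta encoded: [10, 2, 48, 9, 6, 16, 9]


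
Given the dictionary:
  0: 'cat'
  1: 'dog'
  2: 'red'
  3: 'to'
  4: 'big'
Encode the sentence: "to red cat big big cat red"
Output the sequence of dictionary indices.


Look up each word in the dictionary:
  'to' -> 3
  'red' -> 2
  'cat' -> 0
  'big' -> 4
  'big' -> 4
  'cat' -> 0
  'red' -> 2

Encoded: [3, 2, 0, 4, 4, 0, 2]


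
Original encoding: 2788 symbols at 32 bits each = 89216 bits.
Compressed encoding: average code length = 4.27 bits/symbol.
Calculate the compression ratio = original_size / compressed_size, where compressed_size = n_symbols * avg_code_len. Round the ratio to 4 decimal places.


original_size = n_symbols * orig_bits = 2788 * 32 = 89216 bits
compressed_size = n_symbols * avg_code_len = 2788 * 4.27 = 11904.76 bits
ratio = original_size / compressed_size = 89216 / 11904.76 = 7.4941

Compression ratio = 7.4941


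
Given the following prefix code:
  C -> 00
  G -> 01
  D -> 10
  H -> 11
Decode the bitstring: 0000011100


Decoding step by step:
Bits 00 -> C
Bits 00 -> C
Bits 01 -> G
Bits 11 -> H
Bits 00 -> C


Decoded message: CCGHC


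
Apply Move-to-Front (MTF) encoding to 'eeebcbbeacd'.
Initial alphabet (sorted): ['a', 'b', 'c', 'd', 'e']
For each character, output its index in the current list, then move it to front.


MTF encoding:
'e': index 4 in ['a', 'b', 'c', 'd', 'e'] -> ['e', 'a', 'b', 'c', 'd']
'e': index 0 in ['e', 'a', 'b', 'c', 'd'] -> ['e', 'a', 'b', 'c', 'd']
'e': index 0 in ['e', 'a', 'b', 'c', 'd'] -> ['e', 'a', 'b', 'c', 'd']
'b': index 2 in ['e', 'a', 'b', 'c', 'd'] -> ['b', 'e', 'a', 'c', 'd']
'c': index 3 in ['b', 'e', 'a', 'c', 'd'] -> ['c', 'b', 'e', 'a', 'd']
'b': index 1 in ['c', 'b', 'e', 'a', 'd'] -> ['b', 'c', 'e', 'a', 'd']
'b': index 0 in ['b', 'c', 'e', 'a', 'd'] -> ['b', 'c', 'e', 'a', 'd']
'e': index 2 in ['b', 'c', 'e', 'a', 'd'] -> ['e', 'b', 'c', 'a', 'd']
'a': index 3 in ['e', 'b', 'c', 'a', 'd'] -> ['a', 'e', 'b', 'c', 'd']
'c': index 3 in ['a', 'e', 'b', 'c', 'd'] -> ['c', 'a', 'e', 'b', 'd']
'd': index 4 in ['c', 'a', 'e', 'b', 'd'] -> ['d', 'c', 'a', 'e', 'b']


Output: [4, 0, 0, 2, 3, 1, 0, 2, 3, 3, 4]


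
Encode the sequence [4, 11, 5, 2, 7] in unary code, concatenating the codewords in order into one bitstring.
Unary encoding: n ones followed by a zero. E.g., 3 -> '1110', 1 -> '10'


Encode each number as n ones followed by a terminating 0:
  4 -> 11110 (5 bits)
  11 -> 111111111110 (12 bits)
  5 -> 111110 (6 bits)
  2 -> 110 (3 bits)
  7 -> 11111110 (8 bits)
Total length = 5 + 12 + 6 + 3 + 8 = 34 bits.

Unary([4, 11, 5, 2, 7]) = 1111011111111111011111011011111110 (34 bits)


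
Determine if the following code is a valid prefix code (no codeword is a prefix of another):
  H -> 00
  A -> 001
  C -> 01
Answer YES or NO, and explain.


Checking each pair (does one codeword prefix another?):
  H='00' vs A='001': prefix -- VIOLATION

NO -- this is NOT a valid prefix code. H (00) is a prefix of A (001).


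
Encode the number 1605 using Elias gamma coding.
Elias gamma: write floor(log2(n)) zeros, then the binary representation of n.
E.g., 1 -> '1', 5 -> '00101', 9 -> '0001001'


num_bits = floor(log2(1605)) + 1 = 11
leading_zeros = num_bits - 1 = 10
binary(1605) = 11001000101

Elias gamma(1605) = '0000000000' + '11001000101' = 000000000011001000101 (21 bits)


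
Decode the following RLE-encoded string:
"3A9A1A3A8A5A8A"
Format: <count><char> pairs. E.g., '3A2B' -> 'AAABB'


Expanding each <count><char> pair:
  3A -> 'AAA'
  9A -> 'AAAAAAAAA'
  1A -> 'A'
  3A -> 'AAA'
  8A -> 'AAAAAAAA'
  5A -> 'AAAAA'
  8A -> 'AAAAAAAA'

Decoded = AAAAAAAAAAAAAAAAAAAAAAAAAAAAAAAAAAAAA


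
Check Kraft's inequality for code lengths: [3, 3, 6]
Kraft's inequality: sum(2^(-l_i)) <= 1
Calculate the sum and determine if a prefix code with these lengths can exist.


Sum = 2^(-3) + 2^(-3) + 2^(-6)
    = 0.125 + 0.125 + 0.015625
    = 17/64 = 0.265625
Since 0.265625 <= 1, Kraft's inequality IS satisfied.
A prefix code with these lengths CAN exist.

Kraft sum = 0.265625. Satisfied.


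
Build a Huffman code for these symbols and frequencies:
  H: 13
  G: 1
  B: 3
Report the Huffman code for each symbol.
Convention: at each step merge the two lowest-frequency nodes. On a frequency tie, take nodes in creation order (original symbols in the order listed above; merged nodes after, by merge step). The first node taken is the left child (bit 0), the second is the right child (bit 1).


Huffman tree construction:
Step 1: Merge G(1) + B(3) = 4
Step 2: Merge (G+B)(4) + H(13) = 17
Read each symbol's code off the tree from the root (left child = 0, right child = 1).

Codes:
  H: 1 (length 1)
  G: 00 (length 2)
  B: 01 (length 2)
Average code length: 21/17 = 1.2353 bits/symbol


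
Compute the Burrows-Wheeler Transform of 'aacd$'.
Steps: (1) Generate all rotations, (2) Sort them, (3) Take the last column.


Rotations (sorted):
  0: $aacd -> last char: d
  1: aacd$ -> last char: $
  2: acd$a -> last char: a
  3: cd$aa -> last char: a
  4: d$aac -> last char: c


BWT = d$aac


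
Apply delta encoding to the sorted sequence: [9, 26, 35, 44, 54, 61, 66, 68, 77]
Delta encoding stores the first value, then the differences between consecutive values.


First value: 9
Deltas:
  26 - 9 = 17
  35 - 26 = 9
  44 - 35 = 9
  54 - 44 = 10
  61 - 54 = 7
  66 - 61 = 5
  68 - 66 = 2
  77 - 68 = 9


Delta encoded: [9, 17, 9, 9, 10, 7, 5, 2, 9]


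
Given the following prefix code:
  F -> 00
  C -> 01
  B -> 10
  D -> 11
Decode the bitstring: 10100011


Decoding step by step:
Bits 10 -> B
Bits 10 -> B
Bits 00 -> F
Bits 11 -> D


Decoded message: BBFD


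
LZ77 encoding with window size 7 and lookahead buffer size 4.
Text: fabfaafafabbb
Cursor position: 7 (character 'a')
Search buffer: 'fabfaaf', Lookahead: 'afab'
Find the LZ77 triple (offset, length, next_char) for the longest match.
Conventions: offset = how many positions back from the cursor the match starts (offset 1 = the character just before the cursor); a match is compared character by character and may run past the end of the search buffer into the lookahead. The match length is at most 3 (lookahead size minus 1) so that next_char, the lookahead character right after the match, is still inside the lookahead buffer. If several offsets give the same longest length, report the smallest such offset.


Try each offset into the search buffer:
  offset=1 (pos 6, char 'f'): match length 0
  offset=2 (pos 5, char 'a'): match length 3
  offset=3 (pos 4, char 'a'): match length 1
  offset=4 (pos 3, char 'f'): match length 0
  offset=5 (pos 2, char 'b'): match length 0
  offset=6 (pos 1, char 'a'): match length 1
  offset=7 (pos 0, char 'f'): match length 0
Longest match has length 3 at offset 2.
next_char = character at position 7 + 3 = 10 -> 'b'

Best match: offset=2, length=3 (matching 'afa' starting at position 5)
LZ77 triple: (2, 3, 'b')


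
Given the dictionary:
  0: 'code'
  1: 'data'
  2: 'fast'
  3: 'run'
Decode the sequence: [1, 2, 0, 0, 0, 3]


Look up each index in the dictionary:
  1 -> 'data'
  2 -> 'fast'
  0 -> 'code'
  0 -> 'code'
  0 -> 'code'
  3 -> 'run'

Decoded: "data fast code code code run"


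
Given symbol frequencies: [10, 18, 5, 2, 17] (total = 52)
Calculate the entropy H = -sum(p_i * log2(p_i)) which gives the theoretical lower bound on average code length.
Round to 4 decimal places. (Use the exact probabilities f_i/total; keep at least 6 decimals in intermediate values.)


Per-symbol terms -p_i * log2(p_i) with p_i = f_i/52:
  p = 10/52 = 0.192308: log2(p) = -2.378512, -p*log2(p) = 0.457406
  p = 18/52 = 0.346154: log2(p) = -1.530515, -p*log2(p) = 0.529794
  p = 5/52 = 0.096154: log2(p) = -3.378512, -p*log2(p) = 0.324857
  p = 2/52 = 0.038462: log2(p) = -4.700440, -p*log2(p) = 0.180786
  p = 17/52 = 0.326923: log2(p) = -1.612977, -p*log2(p) = 0.527319
H = 0.457406 + 0.529794 + 0.324857 + 0.180786 + 0.527319 = 2.020162

H = 2.0202 bits/symbol


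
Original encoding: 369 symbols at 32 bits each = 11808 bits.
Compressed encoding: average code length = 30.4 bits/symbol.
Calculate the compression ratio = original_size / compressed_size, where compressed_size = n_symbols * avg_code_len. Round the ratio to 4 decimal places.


original_size = n_symbols * orig_bits = 369 * 32 = 11808 bits
compressed_size = n_symbols * avg_code_len = 369 * 30.4 = 11217.6 bits
ratio = original_size / compressed_size = 11808 / 11217.6 = 1.0526

Compression ratio = 1.0526


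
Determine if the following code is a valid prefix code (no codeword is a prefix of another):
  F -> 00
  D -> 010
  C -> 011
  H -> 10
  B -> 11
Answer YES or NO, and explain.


Checking each pair (does one codeword prefix another?):
  F='00' vs D='010': no prefix
  F='00' vs C='011': no prefix
  F='00' vs H='10': no prefix
  F='00' vs B='11': no prefix
  D='010' vs F='00': no prefix
  D='010' vs C='011': no prefix
  D='010' vs H='10': no prefix
  D='010' vs B='11': no prefix
  C='011' vs F='00': no prefix
  C='011' vs D='010': no prefix
  C='011' vs H='10': no prefix
  C='011' vs B='11': no prefix
  H='10' vs F='00': no prefix
  H='10' vs D='010': no prefix
  H='10' vs C='011': no prefix
  H='10' vs B='11': no prefix
  B='11' vs F='00': no prefix
  B='11' vs D='010': no prefix
  B='11' vs C='011': no prefix
  B='11' vs H='10': no prefix
No violation found over all pairs.

YES -- this is a valid prefix code. No codeword is a prefix of any other codeword.


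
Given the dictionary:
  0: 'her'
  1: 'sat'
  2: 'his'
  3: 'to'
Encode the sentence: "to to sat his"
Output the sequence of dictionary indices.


Look up each word in the dictionary:
  'to' -> 3
  'to' -> 3
  'sat' -> 1
  'his' -> 2

Encoded: [3, 3, 1, 2]


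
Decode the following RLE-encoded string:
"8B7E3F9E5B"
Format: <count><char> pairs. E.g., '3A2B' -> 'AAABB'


Expanding each <count><char> pair:
  8B -> 'BBBBBBBB'
  7E -> 'EEEEEEE'
  3F -> 'FFF'
  9E -> 'EEEEEEEEE'
  5B -> 'BBBBB'

Decoded = BBBBBBBBEEEEEEEFFFEEEEEEEEEBBBBB


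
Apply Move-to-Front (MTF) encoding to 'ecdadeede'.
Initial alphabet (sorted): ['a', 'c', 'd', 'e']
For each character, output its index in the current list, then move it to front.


MTF encoding:
'e': index 3 in ['a', 'c', 'd', 'e'] -> ['e', 'a', 'c', 'd']
'c': index 2 in ['e', 'a', 'c', 'd'] -> ['c', 'e', 'a', 'd']
'd': index 3 in ['c', 'e', 'a', 'd'] -> ['d', 'c', 'e', 'a']
'a': index 3 in ['d', 'c', 'e', 'a'] -> ['a', 'd', 'c', 'e']
'd': index 1 in ['a', 'd', 'c', 'e'] -> ['d', 'a', 'c', 'e']
'e': index 3 in ['d', 'a', 'c', 'e'] -> ['e', 'd', 'a', 'c']
'e': index 0 in ['e', 'd', 'a', 'c'] -> ['e', 'd', 'a', 'c']
'd': index 1 in ['e', 'd', 'a', 'c'] -> ['d', 'e', 'a', 'c']
'e': index 1 in ['d', 'e', 'a', 'c'] -> ['e', 'd', 'a', 'c']


Output: [3, 2, 3, 3, 1, 3, 0, 1, 1]


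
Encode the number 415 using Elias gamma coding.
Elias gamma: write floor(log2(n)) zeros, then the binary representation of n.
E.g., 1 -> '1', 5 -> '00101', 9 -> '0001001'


num_bits = floor(log2(415)) + 1 = 9
leading_zeros = num_bits - 1 = 8
binary(415) = 110011111

Elias gamma(415) = '00000000' + '110011111' = 00000000110011111 (17 bits)


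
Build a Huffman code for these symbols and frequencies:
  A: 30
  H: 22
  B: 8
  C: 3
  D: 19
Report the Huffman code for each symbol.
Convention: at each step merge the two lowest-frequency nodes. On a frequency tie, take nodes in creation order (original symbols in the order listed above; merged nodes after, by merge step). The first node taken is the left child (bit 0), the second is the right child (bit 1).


Huffman tree construction:
Step 1: Merge C(3) + B(8) = 11
Step 2: Merge (C+B)(11) + D(19) = 30
Step 3: Merge H(22) + A(30) = 52
Step 4: Merge ((C+B)+D)(30) + (H+A)(52) = 82
Read each symbol's code off the tree from the root (left child = 0, right child = 1).

Codes:
  A: 11 (length 2)
  H: 10 (length 2)
  B: 001 (length 3)
  C: 000 (length 3)
  D: 01 (length 2)
Average code length: 175/82 = 2.1341 bits/symbol


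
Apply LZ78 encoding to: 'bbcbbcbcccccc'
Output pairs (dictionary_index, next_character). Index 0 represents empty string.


LZ78 encoding steps:
Dictionary: {0: ''}
Step 1: w='' (idx 0), next='b' -> output (0, 'b'), add 'b' as idx 1
Step 2: w='b' (idx 1), next='c' -> output (1, 'c'), add 'bc' as idx 2
Step 3: w='b' (idx 1), next='b' -> output (1, 'b'), add 'bb' as idx 3
Step 4: w='' (idx 0), next='c' -> output (0, 'c'), add 'c' as idx 4
Step 5: w='bc' (idx 2), next='c' -> output (2, 'c'), add 'bcc' as idx 5
Step 6: w='c' (idx 4), next='c' -> output (4, 'c'), add 'cc' as idx 6
Step 7: w='cc' (idx 6), end of input -> output (6, '')


Encoded: [(0, 'b'), (1, 'c'), (1, 'b'), (0, 'c'), (2, 'c'), (4, 'c'), (6, '')]


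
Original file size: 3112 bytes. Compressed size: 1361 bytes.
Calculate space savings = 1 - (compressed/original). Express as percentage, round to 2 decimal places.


ratio = compressed/original = 1361/3112 = 0.437339
savings = 1 - ratio = 1 - 0.437339 = 0.562661
as a percentage: 0.562661 * 100 = 56.27%

Space savings = 1 - 1361/3112 = 56.27%


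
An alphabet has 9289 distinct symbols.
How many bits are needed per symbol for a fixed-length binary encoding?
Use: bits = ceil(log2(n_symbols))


log2(9289) = 13.1813
Bracket: 2^13 = 8192 < 9289 <= 2^14 = 16384
So ceil(log2(9289)) = 14

bits = ceil(log2(9289)) = ceil(13.1813) = 14 bits


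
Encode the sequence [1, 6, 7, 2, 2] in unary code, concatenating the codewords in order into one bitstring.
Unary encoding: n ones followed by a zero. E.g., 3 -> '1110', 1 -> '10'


Encode each number as n ones followed by a terminating 0:
  1 -> 10 (2 bits)
  6 -> 1111110 (7 bits)
  7 -> 11111110 (8 bits)
  2 -> 110 (3 bits)
  2 -> 110 (3 bits)
Total length = 2 + 7 + 8 + 3 + 3 = 23 bits.

Unary([1, 6, 7, 2, 2]) = 10111111011111110110110 (23 bits)


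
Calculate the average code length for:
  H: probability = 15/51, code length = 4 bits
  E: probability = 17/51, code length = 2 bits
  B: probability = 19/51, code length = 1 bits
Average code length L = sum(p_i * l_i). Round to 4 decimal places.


Weighted contributions p_i * l_i:
  H: (15/51) * 4 = 60/51
  E: (17/51) * 2 = 34/51
  B: (19/51) * 1 = 19/51
Sum = (60 + 34 + 19)/51 = 113/51

L = 113/51 = 2.2157 bits/symbol


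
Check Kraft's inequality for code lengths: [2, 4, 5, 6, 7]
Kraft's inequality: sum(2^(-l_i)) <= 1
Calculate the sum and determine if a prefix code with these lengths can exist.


Sum = 2^(-2) + 2^(-4) + 2^(-5) + 2^(-6) + 2^(-7)
    = 0.25 + 0.0625 + 0.03125 + 0.015625 + 0.0078125
    = 47/128 = 0.3671875
Since 0.3671875 <= 1, Kraft's inequality IS satisfied.
A prefix code with these lengths CAN exist.

Kraft sum = 0.3671875. Satisfied.


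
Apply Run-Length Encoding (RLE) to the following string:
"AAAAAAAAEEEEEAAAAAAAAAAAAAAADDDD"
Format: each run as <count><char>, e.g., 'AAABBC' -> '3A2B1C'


Scanning runs left to right:
  i=0: run of 'A' x 8 -> '8A'
  i=8: run of 'E' x 5 -> '5E'
  i=13: run of 'A' x 15 -> '15A'
  i=28: run of 'D' x 4 -> '4D'

RLE = 8A5E15A4D


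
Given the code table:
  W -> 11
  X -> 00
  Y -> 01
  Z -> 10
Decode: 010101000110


Decoding:
01 -> Y
01 -> Y
01 -> Y
00 -> X
01 -> Y
10 -> Z


Result: YYYXYZ


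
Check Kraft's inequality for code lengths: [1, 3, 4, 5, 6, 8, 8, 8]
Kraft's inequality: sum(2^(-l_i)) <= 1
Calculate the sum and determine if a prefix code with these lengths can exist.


Sum = 2^(-1) + 2^(-3) + 2^(-4) + 2^(-5) + 2^(-6) + 2^(-8) + 2^(-8) + 2^(-8)
    = 0.5 + 0.125 + 0.0625 + 0.03125 + 0.015625 + 0.00390625 + 0.00390625 + 0.00390625
    = 191/256 = 0.74609375
Since 0.74609375 <= 1, Kraft's inequality IS satisfied.
A prefix code with these lengths CAN exist.

Kraft sum = 0.74609375. Satisfied.


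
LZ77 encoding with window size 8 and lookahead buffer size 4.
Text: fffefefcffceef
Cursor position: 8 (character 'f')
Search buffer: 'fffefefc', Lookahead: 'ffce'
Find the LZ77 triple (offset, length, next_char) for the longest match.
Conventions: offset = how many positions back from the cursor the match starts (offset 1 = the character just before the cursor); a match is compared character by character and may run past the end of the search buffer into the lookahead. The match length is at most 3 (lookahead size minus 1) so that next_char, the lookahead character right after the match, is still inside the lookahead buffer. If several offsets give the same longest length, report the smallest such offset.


Try each offset into the search buffer:
  offset=1 (pos 7, char 'c'): match length 0
  offset=2 (pos 6, char 'f'): match length 1
  offset=3 (pos 5, char 'e'): match length 0
  offset=4 (pos 4, char 'f'): match length 1
  offset=5 (pos 3, char 'e'): match length 0
  offset=6 (pos 2, char 'f'): match length 1
  offset=7 (pos 1, char 'f'): match length 2
  offset=8 (pos 0, char 'f'): match length 2
Longest match has length 2, found at offsets 7, 8; take the smallest, offset 7.
next_char = character at position 8 + 2 = 10 -> 'c'

Best match: offset=7, length=2 (matching 'ff' starting at position 1)
LZ77 triple: (7, 2, 'c')


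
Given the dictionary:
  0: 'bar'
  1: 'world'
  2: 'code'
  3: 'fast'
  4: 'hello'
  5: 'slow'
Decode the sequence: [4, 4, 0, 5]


Look up each index in the dictionary:
  4 -> 'hello'
  4 -> 'hello'
  0 -> 'bar'
  5 -> 'slow'

Decoded: "hello hello bar slow"


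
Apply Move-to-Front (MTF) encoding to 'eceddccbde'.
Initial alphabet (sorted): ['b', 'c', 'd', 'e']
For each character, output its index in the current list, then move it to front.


MTF encoding:
'e': index 3 in ['b', 'c', 'd', 'e'] -> ['e', 'b', 'c', 'd']
'c': index 2 in ['e', 'b', 'c', 'd'] -> ['c', 'e', 'b', 'd']
'e': index 1 in ['c', 'e', 'b', 'd'] -> ['e', 'c', 'b', 'd']
'd': index 3 in ['e', 'c', 'b', 'd'] -> ['d', 'e', 'c', 'b']
'd': index 0 in ['d', 'e', 'c', 'b'] -> ['d', 'e', 'c', 'b']
'c': index 2 in ['d', 'e', 'c', 'b'] -> ['c', 'd', 'e', 'b']
'c': index 0 in ['c', 'd', 'e', 'b'] -> ['c', 'd', 'e', 'b']
'b': index 3 in ['c', 'd', 'e', 'b'] -> ['b', 'c', 'd', 'e']
'd': index 2 in ['b', 'c', 'd', 'e'] -> ['d', 'b', 'c', 'e']
'e': index 3 in ['d', 'b', 'c', 'e'] -> ['e', 'd', 'b', 'c']


Output: [3, 2, 1, 3, 0, 2, 0, 3, 2, 3]


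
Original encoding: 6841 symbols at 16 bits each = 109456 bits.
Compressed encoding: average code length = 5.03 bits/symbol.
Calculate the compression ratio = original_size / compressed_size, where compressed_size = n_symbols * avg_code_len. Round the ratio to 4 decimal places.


original_size = n_symbols * orig_bits = 6841 * 16 = 109456 bits
compressed_size = n_symbols * avg_code_len = 6841 * 5.03 = 34410.23 bits
ratio = original_size / compressed_size = 109456 / 34410.23 = 3.1809

Compression ratio = 3.1809


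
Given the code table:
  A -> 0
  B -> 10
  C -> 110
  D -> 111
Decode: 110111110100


Decoding:
110 -> C
111 -> D
110 -> C
10 -> B
0 -> A


Result: CDCBA


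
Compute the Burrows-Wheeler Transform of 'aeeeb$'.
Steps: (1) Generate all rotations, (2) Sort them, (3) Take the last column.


Rotations (sorted):
  0: $aeeeb -> last char: b
  1: aeeeb$ -> last char: $
  2: b$aeee -> last char: e
  3: eb$aee -> last char: e
  4: eeb$ae -> last char: e
  5: eeeb$a -> last char: a


BWT = b$eeea


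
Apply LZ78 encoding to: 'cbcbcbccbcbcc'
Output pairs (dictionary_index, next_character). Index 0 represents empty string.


LZ78 encoding steps:
Dictionary: {0: ''}
Step 1: w='' (idx 0), next='c' -> output (0, 'c'), add 'c' as idx 1
Step 2: w='' (idx 0), next='b' -> output (0, 'b'), add 'b' as idx 2
Step 3: w='c' (idx 1), next='b' -> output (1, 'b'), add 'cb' as idx 3
Step 4: w='cb' (idx 3), next='c' -> output (3, 'c'), add 'cbc' as idx 4
Step 5: w='cbc' (idx 4), next='b' -> output (4, 'b'), add 'cbcb' as idx 5
Step 6: w='c' (idx 1), next='c' -> output (1, 'c'), add 'cc' as idx 6


Encoded: [(0, 'c'), (0, 'b'), (1, 'b'), (3, 'c'), (4, 'b'), (1, 'c')]


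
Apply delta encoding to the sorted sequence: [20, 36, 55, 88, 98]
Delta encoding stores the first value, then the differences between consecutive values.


First value: 20
Deltas:
  36 - 20 = 16
  55 - 36 = 19
  88 - 55 = 33
  98 - 88 = 10


Delta encoded: [20, 16, 19, 33, 10]


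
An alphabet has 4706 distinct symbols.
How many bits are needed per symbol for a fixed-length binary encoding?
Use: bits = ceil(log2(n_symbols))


log2(4706) = 12.2003
Bracket: 2^12 = 4096 < 4706 <= 2^13 = 8192
So ceil(log2(4706)) = 13

bits = ceil(log2(4706)) = ceil(12.2003) = 13 bits


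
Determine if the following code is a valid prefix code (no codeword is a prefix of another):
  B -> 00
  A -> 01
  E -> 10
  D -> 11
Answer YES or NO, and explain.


Checking each pair (does one codeword prefix another?):
  B='00' vs A='01': no prefix
  B='00' vs E='10': no prefix
  B='00' vs D='11': no prefix
  A='01' vs B='00': no prefix
  A='01' vs E='10': no prefix
  A='01' vs D='11': no prefix
  E='10' vs B='00': no prefix
  E='10' vs A='01': no prefix
  E='10' vs D='11': no prefix
  D='11' vs B='00': no prefix
  D='11' vs A='01': no prefix
  D='11' vs E='10': no prefix
No violation found over all pairs.

YES -- this is a valid prefix code. No codeword is a prefix of any other codeword.


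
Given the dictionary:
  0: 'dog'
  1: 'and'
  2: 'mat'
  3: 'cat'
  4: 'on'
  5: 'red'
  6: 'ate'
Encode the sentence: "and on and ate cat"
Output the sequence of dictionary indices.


Look up each word in the dictionary:
  'and' -> 1
  'on' -> 4
  'and' -> 1
  'ate' -> 6
  'cat' -> 3

Encoded: [1, 4, 1, 6, 3]


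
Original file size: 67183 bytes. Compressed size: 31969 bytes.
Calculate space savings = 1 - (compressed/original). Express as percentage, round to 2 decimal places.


ratio = compressed/original = 31969/67183 = 0.47585
savings = 1 - ratio = 1 - 0.47585 = 0.52415
as a percentage: 0.52415 * 100 = 52.42%

Space savings = 1 - 31969/67183 = 52.42%


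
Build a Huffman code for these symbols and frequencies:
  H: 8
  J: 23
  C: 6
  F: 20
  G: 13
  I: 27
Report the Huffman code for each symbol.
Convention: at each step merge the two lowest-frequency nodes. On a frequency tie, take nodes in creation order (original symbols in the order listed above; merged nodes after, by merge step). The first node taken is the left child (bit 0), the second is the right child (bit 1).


Huffman tree construction:
Step 1: Merge C(6) + H(8) = 14
Step 2: Merge G(13) + (C+H)(14) = 27
Step 3: Merge F(20) + J(23) = 43
Step 4: Merge I(27) + (G+(C+H))(27) = 54
Step 5: Merge (F+J)(43) + (I+(G+(C+H)))(54) = 97
Read each symbol's code off the tree from the root (left child = 0, right child = 1).

Codes:
  H: 1111 (length 4)
  J: 01 (length 2)
  C: 1110 (length 4)
  F: 00 (length 2)
  G: 110 (length 3)
  I: 10 (length 2)
Average code length: 235/97 = 2.4227 bits/symbol


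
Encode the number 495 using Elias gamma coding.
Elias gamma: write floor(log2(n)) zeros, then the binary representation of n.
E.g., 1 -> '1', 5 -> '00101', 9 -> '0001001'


num_bits = floor(log2(495)) + 1 = 9
leading_zeros = num_bits - 1 = 8
binary(495) = 111101111

Elias gamma(495) = '00000000' + '111101111' = 00000000111101111 (17 bits)


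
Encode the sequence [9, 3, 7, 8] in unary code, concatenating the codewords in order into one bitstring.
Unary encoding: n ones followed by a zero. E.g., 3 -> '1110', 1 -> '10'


Encode each number as n ones followed by a terminating 0:
  9 -> 1111111110 (10 bits)
  3 -> 1110 (4 bits)
  7 -> 11111110 (8 bits)
  8 -> 111111110 (9 bits)
Total length = 10 + 4 + 8 + 9 = 31 bits.

Unary([9, 3, 7, 8]) = 1111111110111011111110111111110 (31 bits)


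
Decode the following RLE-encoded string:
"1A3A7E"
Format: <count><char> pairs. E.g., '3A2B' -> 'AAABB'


Expanding each <count><char> pair:
  1A -> 'A'
  3A -> 'AAA'
  7E -> 'EEEEEEE'

Decoded = AAAAEEEEEEE


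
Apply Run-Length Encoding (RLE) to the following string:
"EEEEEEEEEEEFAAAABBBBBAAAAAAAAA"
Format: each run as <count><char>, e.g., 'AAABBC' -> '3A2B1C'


Scanning runs left to right:
  i=0: run of 'E' x 11 -> '11E'
  i=11: run of 'F' x 1 -> '1F'
  i=12: run of 'A' x 4 -> '4A'
  i=16: run of 'B' x 5 -> '5B'
  i=21: run of 'A' x 9 -> '9A'

RLE = 11E1F4A5B9A


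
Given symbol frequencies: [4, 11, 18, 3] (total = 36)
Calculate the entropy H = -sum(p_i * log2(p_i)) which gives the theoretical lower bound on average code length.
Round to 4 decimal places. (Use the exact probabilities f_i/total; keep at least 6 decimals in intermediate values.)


Per-symbol terms -p_i * log2(p_i) with p_i = f_i/36:
  p = 4/36 = 0.111111: log2(p) = -3.169925, -p*log2(p) = 0.352214
  p = 11/36 = 0.305556: log2(p) = -1.710493, -p*log2(p) = 0.522651
  p = 18/36 = 0.500000: log2(p) = -1.000000, -p*log2(p) = 0.500000
  p = 3/36 = 0.083333: log2(p) = -3.584963, -p*log2(p) = 0.298747
H = 0.352214 + 0.522651 + 0.500000 + 0.298747 = 1.673612

H = 1.6736 bits/symbol


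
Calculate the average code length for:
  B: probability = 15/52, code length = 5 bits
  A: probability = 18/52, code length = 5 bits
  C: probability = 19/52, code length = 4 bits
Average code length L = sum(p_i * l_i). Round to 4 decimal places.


Weighted contributions p_i * l_i:
  B: (15/52) * 5 = 75/52
  A: (18/52) * 5 = 90/52
  C: (19/52) * 4 = 76/52
Sum = (75 + 90 + 76)/52 = 241/52

L = 241/52 = 4.6346 bits/symbol
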